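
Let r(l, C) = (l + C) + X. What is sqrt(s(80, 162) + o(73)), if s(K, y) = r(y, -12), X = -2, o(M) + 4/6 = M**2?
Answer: sqrt(49287)/3 ≈ 74.002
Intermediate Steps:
o(M) = -2/3 + M**2
r(l, C) = -2 + C + l (r(l, C) = (l + C) - 2 = (C + l) - 2 = -2 + C + l)
s(K, y) = -14 + y (s(K, y) = -2 - 12 + y = -14 + y)
sqrt(s(80, 162) + o(73)) = sqrt((-14 + 162) + (-2/3 + 73**2)) = sqrt(148 + (-2/3 + 5329)) = sqrt(148 + 15985/3) = sqrt(16429/3) = sqrt(49287)/3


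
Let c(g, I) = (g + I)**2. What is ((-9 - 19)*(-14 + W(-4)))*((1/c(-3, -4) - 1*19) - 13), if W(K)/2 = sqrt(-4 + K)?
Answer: -12536 + 25072*I*sqrt(2)/7 ≈ -12536.0 + 5065.3*I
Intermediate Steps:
W(K) = 2*sqrt(-4 + K)
c(g, I) = (I + g)**2
((-9 - 19)*(-14 + W(-4)))*((1/c(-3, -4) - 1*19) - 13) = ((-9 - 19)*(-14 + 2*sqrt(-4 - 4)))*((1/((-4 - 3)**2) - 1*19) - 13) = (-28*(-14 + 2*sqrt(-8)))*((1/((-7)**2) - 19) - 13) = (-28*(-14 + 2*(2*I*sqrt(2))))*((1/49 - 19) - 13) = (-28*(-14 + 4*I*sqrt(2)))*((1/49 - 19) - 13) = (392 - 112*I*sqrt(2))*(-930/49 - 13) = (392 - 112*I*sqrt(2))*(-1567/49) = -12536 + 25072*I*sqrt(2)/7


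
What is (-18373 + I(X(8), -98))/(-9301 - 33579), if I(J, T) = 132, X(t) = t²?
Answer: 18241/42880 ≈ 0.42540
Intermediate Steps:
(-18373 + I(X(8), -98))/(-9301 - 33579) = (-18373 + 132)/(-9301 - 33579) = -18241/(-42880) = -18241*(-1/42880) = 18241/42880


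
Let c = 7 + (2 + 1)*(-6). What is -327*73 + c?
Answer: -23882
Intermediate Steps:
c = -11 (c = 7 + 3*(-6) = 7 - 18 = -11)
-327*73 + c = -327*73 - 11 = -23871 - 11 = -23882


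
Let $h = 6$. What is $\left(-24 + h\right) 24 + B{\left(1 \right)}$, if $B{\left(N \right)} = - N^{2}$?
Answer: $-433$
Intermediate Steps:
$\left(-24 + h\right) 24 + B{\left(1 \right)} = \left(-24 + 6\right) 24 - 1^{2} = \left(-18\right) 24 - 1 = -432 - 1 = -433$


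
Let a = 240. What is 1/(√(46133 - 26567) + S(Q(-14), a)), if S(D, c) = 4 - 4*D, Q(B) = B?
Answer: -10/2661 + √2174/5322 ≈ 0.0050030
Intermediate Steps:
1/(√(46133 - 26567) + S(Q(-14), a)) = 1/(√(46133 - 26567) + (4 - 4*(-14))) = 1/(√19566 + (4 + 56)) = 1/(3*√2174 + 60) = 1/(60 + 3*√2174)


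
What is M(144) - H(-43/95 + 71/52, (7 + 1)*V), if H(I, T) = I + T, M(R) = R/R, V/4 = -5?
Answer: 790831/4940 ≈ 160.09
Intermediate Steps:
V = -20 (V = 4*(-5) = -20)
M(R) = 1
M(144) - H(-43/95 + 71/52, (7 + 1)*V) = 1 - ((-43/95 + 71/52) + (7 + 1)*(-20)) = 1 - ((-43*1/95 + 71*(1/52)) + 8*(-20)) = 1 - ((-43/95 + 71/52) - 160) = 1 - (4509/4940 - 160) = 1 - 1*(-785891/4940) = 1 + 785891/4940 = 790831/4940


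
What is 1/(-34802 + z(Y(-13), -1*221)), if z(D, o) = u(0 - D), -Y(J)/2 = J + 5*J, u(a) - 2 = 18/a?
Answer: -26/904803 ≈ -2.8736e-5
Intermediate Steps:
u(a) = 2 + 18/a
Y(J) = -12*J (Y(J) = -2*(J + 5*J) = -12*J)
z(D, o) = 2 - 18/D (z(D, o) = 2 + 18/(0 - D) = 2 + 18/((-D)) = 2 + 18*(-1/D) = 2 - 18/D)
1/(-34802 + z(Y(-13), -1*221)) = 1/(-34802 + (2 - 18/((-12*(-13))))) = 1/(-34802 + (2 - 18/156)) = 1/(-34802 + (2 - 18*1/156)) = 1/(-34802 + (2 - 3/26)) = 1/(-34802 + 49/26) = 1/(-904803/26) = -26/904803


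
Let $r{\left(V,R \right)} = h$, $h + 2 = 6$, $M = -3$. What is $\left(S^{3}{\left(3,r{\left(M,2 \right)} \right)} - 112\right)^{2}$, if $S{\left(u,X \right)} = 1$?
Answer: $12321$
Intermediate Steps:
$h = 4$ ($h = -2 + 6 = 4$)
$r{\left(V,R \right)} = 4$
$\left(S^{3}{\left(3,r{\left(M,2 \right)} \right)} - 112\right)^{2} = \left(1^{3} - 112\right)^{2} = \left(1 - 112\right)^{2} = \left(-111\right)^{2} = 12321$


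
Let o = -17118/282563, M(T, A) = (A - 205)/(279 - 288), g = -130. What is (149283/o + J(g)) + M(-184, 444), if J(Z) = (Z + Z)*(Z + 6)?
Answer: -13876807529/5706 ≈ -2.4320e+6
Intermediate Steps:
M(T, A) = 205/9 - A/9 (M(T, A) = (-205 + A)/(-9) = (-205 + A)*(-1/9) = 205/9 - A/9)
o = -17118/282563 (o = -17118*1/282563 = -17118/282563 ≈ -0.060581)
J(Z) = 2*Z*(6 + Z) (J(Z) = (2*Z)*(6 + Z) = 2*Z*(6 + Z))
(149283/o + J(g)) + M(-184, 444) = (149283/(-17118/282563) + 2*(-130)*(6 - 130)) + (205/9 - 1/9*444) = (149283*(-282563/17118) + 2*(-130)*(-124)) + (205/9 - 148/3) = (-1562290827/634 + 32240) - 239/9 = -1541850667/634 - 239/9 = -13876807529/5706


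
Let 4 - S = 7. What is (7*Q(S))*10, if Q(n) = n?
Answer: -210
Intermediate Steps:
S = -3 (S = 4 - 1*7 = 4 - 7 = -3)
(7*Q(S))*10 = (7*(-3))*10 = -21*10 = -210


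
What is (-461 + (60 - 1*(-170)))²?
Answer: 53361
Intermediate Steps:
(-461 + (60 - 1*(-170)))² = (-461 + (60 + 170))² = (-461 + 230)² = (-231)² = 53361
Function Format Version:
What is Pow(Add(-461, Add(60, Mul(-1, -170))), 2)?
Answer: 53361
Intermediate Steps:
Pow(Add(-461, Add(60, Mul(-1, -170))), 2) = Pow(Add(-461, Add(60, 170)), 2) = Pow(Add(-461, 230), 2) = Pow(-231, 2) = 53361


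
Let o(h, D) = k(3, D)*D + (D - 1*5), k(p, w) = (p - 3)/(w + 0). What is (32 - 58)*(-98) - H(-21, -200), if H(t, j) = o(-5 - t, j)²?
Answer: -39477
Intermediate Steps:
k(p, w) = (-3 + p)/w
o(h, D) = -5 + D (o(h, D) = ((-3 + 3)/D)*D + (D - 1*5) = (0/D)*D + (D - 5) = 0*D + (-5 + D) = 0 + (-5 + D) = -5 + D)
H(t, j) = (-5 + j)²
(32 - 58)*(-98) - H(-21, -200) = (32 - 58)*(-98) - (-5 - 200)² = -26*(-98) - 1*(-205)² = 2548 - 1*42025 = 2548 - 42025 = -39477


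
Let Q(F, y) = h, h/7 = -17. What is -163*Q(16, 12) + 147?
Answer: 19544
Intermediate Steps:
h = -119 (h = 7*(-17) = -119)
Q(F, y) = -119
-163*Q(16, 12) + 147 = -163*(-119) + 147 = 19397 + 147 = 19544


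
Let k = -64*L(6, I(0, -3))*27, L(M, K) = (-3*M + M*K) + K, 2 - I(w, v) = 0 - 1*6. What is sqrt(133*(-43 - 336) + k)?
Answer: I*sqrt(116071) ≈ 340.69*I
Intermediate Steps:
I(w, v) = 8 (I(w, v) = 2 - (0 - 1*6) = 2 - (0 - 6) = 2 - 1*(-6) = 2 + 6 = 8)
L(M, K) = K - 3*M + K*M (L(M, K) = (-3*M + K*M) + K = K - 3*M + K*M)
k = -65664 (k = -64*(8 - 3*6 + 8*6)*27 = -64*(8 - 18 + 48)*27 = -64*38*27 = -2432*27 = -65664)
sqrt(133*(-43 - 336) + k) = sqrt(133*(-43 - 336) - 65664) = sqrt(133*(-379) - 65664) = sqrt(-50407 - 65664) = sqrt(-116071) = I*sqrt(116071)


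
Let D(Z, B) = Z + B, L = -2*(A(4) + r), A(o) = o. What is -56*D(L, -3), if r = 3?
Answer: 952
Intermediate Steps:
L = -14 (L = -2*(4 + 3) = -2*7 = -14)
D(Z, B) = B + Z
-56*D(L, -3) = -56*(-3 - 14) = -56*(-17) = 952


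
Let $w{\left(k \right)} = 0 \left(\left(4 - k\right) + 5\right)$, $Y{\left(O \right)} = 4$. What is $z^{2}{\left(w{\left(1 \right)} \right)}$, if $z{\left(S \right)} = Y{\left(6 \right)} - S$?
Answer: $16$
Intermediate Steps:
$w{\left(k \right)} = 0$ ($w{\left(k \right)} = 0 \left(9 - k\right) = 0$)
$z{\left(S \right)} = 4 - S$
$z^{2}{\left(w{\left(1 \right)} \right)} = \left(4 - 0\right)^{2} = \left(4 + 0\right)^{2} = 4^{2} = 16$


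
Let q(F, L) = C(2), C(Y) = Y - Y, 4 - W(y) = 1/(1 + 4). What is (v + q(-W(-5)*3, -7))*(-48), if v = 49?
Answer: -2352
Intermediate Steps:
W(y) = 19/5 (W(y) = 4 - 1/(1 + 4) = 4 - 1/5 = 19/5)
C(Y) = 0
q(F, L) = 0
(v + q(-W(-5)*3, -7))*(-48) = (49 + 0)*(-48) = 49*(-48) = -2352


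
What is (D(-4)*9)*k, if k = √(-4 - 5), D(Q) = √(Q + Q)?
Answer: -54*√2 ≈ -76.368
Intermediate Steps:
D(Q) = √2*√Q (D(Q) = √(2*Q) = √2*√Q)
k = 3*I (k = √(-9) = 3*I ≈ 3.0*I)
(D(-4)*9)*k = ((√2*√(-4))*9)*(3*I) = ((√2*(2*I))*9)*(3*I) = ((2*I*√2)*9)*(3*I) = (18*I*√2)*(3*I) = -54*√2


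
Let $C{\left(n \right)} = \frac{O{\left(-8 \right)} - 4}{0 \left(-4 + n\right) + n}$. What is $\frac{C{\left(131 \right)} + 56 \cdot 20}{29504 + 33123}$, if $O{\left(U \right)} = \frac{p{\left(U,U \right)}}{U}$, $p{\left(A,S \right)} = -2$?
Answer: $\frac{586865}{32816548} \approx 0.017883$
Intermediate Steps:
$O{\left(U \right)} = - \frac{2}{U}$
$C{\left(n \right)} = - \frac{15}{4 n}$ ($C{\left(n \right)} = \frac{- \frac{2}{-8} - 4}{0 \left(-4 + n\right) + n} = \frac{\left(-2\right) \left(- \frac{1}{8}\right) - 4}{0 + n} = \frac{\frac{1}{4} - 4}{n} = - \frac{15}{4 n}$)
$\frac{C{\left(131 \right)} + 56 \cdot 20}{29504 + 33123} = \frac{- \frac{15}{4 \cdot 131} + 56 \cdot 20}{29504 + 33123} = \frac{\left(- \frac{15}{4}\right) \frac{1}{131} + 1120}{62627} = \left(- \frac{15}{524} + 1120\right) \frac{1}{62627} = \frac{586865}{524} \cdot \frac{1}{62627} = \frac{586865}{32816548}$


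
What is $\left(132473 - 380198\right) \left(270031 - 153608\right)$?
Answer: $-28840887675$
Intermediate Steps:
$\left(132473 - 380198\right) \left(270031 - 153608\right) = \left(-247725\right) 116423 = -28840887675$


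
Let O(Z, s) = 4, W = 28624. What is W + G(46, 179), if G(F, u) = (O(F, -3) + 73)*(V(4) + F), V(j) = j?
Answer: 32474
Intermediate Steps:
G(F, u) = 308 + 77*F (G(F, u) = (4 + 73)*(4 + F) = 77*(4 + F) = 308 + 77*F)
W + G(46, 179) = 28624 + (308 + 77*46) = 28624 + (308 + 3542) = 28624 + 3850 = 32474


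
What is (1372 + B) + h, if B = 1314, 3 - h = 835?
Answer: 1854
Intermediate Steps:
h = -832 (h = 3 - 1*835 = 3 - 835 = -832)
(1372 + B) + h = (1372 + 1314) - 832 = 2686 - 832 = 1854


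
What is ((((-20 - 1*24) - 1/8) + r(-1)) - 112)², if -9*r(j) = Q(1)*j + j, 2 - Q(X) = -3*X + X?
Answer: 125462401/5184 ≈ 24202.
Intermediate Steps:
Q(X) = 2 + 2*X (Q(X) = 2 - (-3*X + X) = 2 - (-2)*X = 2 + 2*X)
r(j) = -5*j/9 (r(j) = -((2 + 2*1)*j + j)/9 = -((2 + 2)*j + j)/9 = -(4*j + j)/9 = -5*j/9)
((((-20 - 1*24) - 1/8) + r(-1)) - 112)² = ((((-20 - 1*24) - 1/8) - 5/9*(-1)) - 112)² = ((((-20 - 24) - 1*⅛) + 5/9) - 112)² = (((-44 - ⅛) + 5/9) - 112)² = ((-353/8 + 5/9) - 112)² = (-3137/72 - 112)² = (-11201/72)² = 125462401/5184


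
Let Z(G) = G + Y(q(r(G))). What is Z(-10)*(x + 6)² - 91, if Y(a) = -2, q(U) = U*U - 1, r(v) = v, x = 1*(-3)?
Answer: -199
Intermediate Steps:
x = -3
q(U) = -1 + U² (q(U) = U² - 1 = -1 + U²)
Z(G) = -2 + G (Z(G) = G - 2 = -2 + G)
Z(-10)*(x + 6)² - 91 = (-2 - 10)*(-3 + 6)² - 91 = -12*3² - 91 = -12*9 - 91 = -108 - 91 = -199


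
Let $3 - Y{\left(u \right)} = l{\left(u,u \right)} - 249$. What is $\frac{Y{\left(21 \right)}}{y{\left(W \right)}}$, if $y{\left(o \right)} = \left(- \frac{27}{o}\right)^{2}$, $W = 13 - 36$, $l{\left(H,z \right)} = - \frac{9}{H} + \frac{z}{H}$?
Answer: $\frac{931040}{5103} \approx 182.45$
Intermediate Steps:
$Y{\left(u \right)} = 252 - \frac{-9 + u}{u}$ ($Y{\left(u \right)} = 3 - \left(\frac{-9 + u}{u} - 249\right) = 3 - \left(-249 + \frac{-9 + u}{u}\right) = 3 + \left(249 - \frac{-9 + u}{u}\right) = 252 - \frac{-9 + u}{u}$)
$W = -23$ ($W = 13 - 36 = -23$)
$y{\left(o \right)} = \frac{729}{o^{2}}$
$\frac{Y{\left(21 \right)}}{y{\left(W \right)}} = \frac{251 + \frac{9}{21}}{729 \cdot \frac{1}{529}} = \frac{251 + 9 \cdot \frac{1}{21}}{729 \cdot \frac{1}{529}} = \frac{251 + \frac{3}{7}}{\frac{729}{529}} = \frac{1760}{7} \cdot \frac{529}{729} = \frac{931040}{5103}$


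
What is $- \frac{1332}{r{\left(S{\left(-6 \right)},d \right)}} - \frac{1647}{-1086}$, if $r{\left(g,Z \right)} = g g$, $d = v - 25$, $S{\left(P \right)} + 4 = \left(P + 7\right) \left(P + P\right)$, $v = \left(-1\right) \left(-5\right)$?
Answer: $- \frac{42705}{11584} \approx -3.6866$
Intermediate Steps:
$v = 5$
$S{\left(P \right)} = -4 + 2 P \left(7 + P\right)$ ($S{\left(P \right)} = -4 + \left(P + 7\right) \left(P + P\right) = -4 + \left(7 + P\right) 2 P = -4 + 2 P \left(7 + P\right)$)
$d = -20$ ($d = 5 - 25 = -20$)
$r{\left(g,Z \right)} = g^{2}$
$- \frac{1332}{r{\left(S{\left(-6 \right)},d \right)}} - \frac{1647}{-1086} = - \frac{1332}{\left(-4 + 2 \left(-6\right)^{2} + 14 \left(-6\right)\right)^{2}} - \frac{1647}{-1086} = - \frac{1332}{\left(-4 + 2 \cdot 36 - 84\right)^{2}} - - \frac{549}{362} = - \frac{1332}{\left(-4 + 72 - 84\right)^{2}} + \frac{549}{362} = - \frac{1332}{\left(-16\right)^{2}} + \frac{549}{362} = - \frac{1332}{256} + \frac{549}{362} = \left(-1332\right) \frac{1}{256} + \frac{549}{362} = - \frac{333}{64} + \frac{549}{362} = - \frac{42705}{11584}$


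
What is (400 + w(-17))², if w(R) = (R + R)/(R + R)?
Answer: 160801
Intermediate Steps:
w(R) = 1 (w(R) = (2*R)/((2*R)) = (2*R)*(1/(2*R)) = 1)
(400 + w(-17))² = (400 + 1)² = 401² = 160801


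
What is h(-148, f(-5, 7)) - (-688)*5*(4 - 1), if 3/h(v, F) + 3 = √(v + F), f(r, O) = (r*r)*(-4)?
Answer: 2652231/257 - 6*I*√62/257 ≈ 10320.0 - 0.18383*I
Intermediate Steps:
f(r, O) = -4*r² (f(r, O) = r²*(-4) = -4*r²)
h(v, F) = 3/(-3 + √(F + v)) (h(v, F) = 3/(-3 + √(v + F)) = 3/(-3 + √(F + v)))
h(-148, f(-5, 7)) - (-688)*5*(4 - 1) = 3/(-3 + √(-4*(-5)² - 148)) - (-688)*5*(4 - 1) = 3/(-3 + √(-4*25 - 148)) - (-688)*5*3 = 3/(-3 + √(-100 - 148)) - (-688)*15 = 3/(-3 + √(-248)) - 1*(-10320) = 3/(-3 + 2*I*√62) + 10320 = 10320 + 3/(-3 + 2*I*√62)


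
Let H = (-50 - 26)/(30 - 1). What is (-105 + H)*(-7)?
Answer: 21847/29 ≈ 753.34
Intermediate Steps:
H = -76/29 ≈ -2.6207
(-105 + H)*(-7) = (-105 - 76/29)*(-7) = -3121/29*(-7) = 21847/29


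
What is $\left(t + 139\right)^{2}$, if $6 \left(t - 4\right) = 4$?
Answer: $\frac{185761}{9} \approx 20640.0$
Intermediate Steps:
$t = \frac{14}{3}$ ($t = 4 + \frac{1}{6} \cdot 4 = 4 + \frac{2}{3} = \frac{14}{3} \approx 4.6667$)
$\left(t + 139\right)^{2} = \left(\frac{14}{3} + 139\right)^{2} = \left(\frac{431}{3}\right)^{2} = \frac{185761}{9}$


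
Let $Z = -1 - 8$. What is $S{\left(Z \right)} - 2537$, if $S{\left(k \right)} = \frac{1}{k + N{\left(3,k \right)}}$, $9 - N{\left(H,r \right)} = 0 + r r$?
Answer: $- \frac{205498}{81} \approx -2537.0$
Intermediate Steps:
$Z = -9$ ($Z = -1 - 8 = -9$)
$N{\left(H,r \right)} = 9 - r^{2}$ ($N{\left(H,r \right)} = 9 - \left(0 + r r\right) = 9 - \left(0 + r^{2}\right) = 9 - r^{2}$)
$S{\left(k \right)} = \frac{1}{9 + k - k^{2}}$ ($S{\left(k \right)} = \frac{1}{k - \left(-9 + k^{2}\right)} = \frac{1}{9 + k - k^{2}}$)
$S{\left(Z \right)} - 2537 = \frac{1}{9 - 9 - \left(-9\right)^{2}} - 2537 = \frac{1}{9 - 9 - 81} - 2537 = \frac{1}{-81} - 2537 = - \frac{1}{81} - 2537 = - \frac{205498}{81}$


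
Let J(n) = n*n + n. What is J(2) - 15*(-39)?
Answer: 591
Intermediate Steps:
J(n) = n + n² (J(n) = n² + n = n + n²)
J(2) - 15*(-39) = 2*(1 + 2) - 15*(-39) = 2*3 + 585 = 6 + 585 = 591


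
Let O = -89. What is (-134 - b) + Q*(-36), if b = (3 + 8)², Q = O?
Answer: 2949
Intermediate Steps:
Q = -89
b = 121 (b = 11² = 121)
(-134 - b) + Q*(-36) = (-134 - 1*121) - 89*(-36) = (-134 - 121) + 3204 = -255 + 3204 = 2949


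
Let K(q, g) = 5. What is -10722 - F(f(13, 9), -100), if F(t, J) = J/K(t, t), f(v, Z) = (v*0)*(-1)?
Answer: -10702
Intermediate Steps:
f(v, Z) = 0 (f(v, Z) = 0*(-1) = 0)
F(t, J) = J/5
-10722 - F(f(13, 9), -100) = -10722 - (-100)/5 = -10722 - 1*(-20) = -10722 + 20 = -10702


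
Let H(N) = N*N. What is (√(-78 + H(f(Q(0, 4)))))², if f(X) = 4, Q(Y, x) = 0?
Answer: -62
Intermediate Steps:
H(N) = N²
(√(-78 + H(f(Q(0, 4)))))² = (√(-78 + 4²))² = (√(-78 + 16))² = (√(-62))² = (I*√62)² = -62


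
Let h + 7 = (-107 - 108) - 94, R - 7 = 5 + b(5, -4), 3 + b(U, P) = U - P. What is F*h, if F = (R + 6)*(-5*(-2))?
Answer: -75840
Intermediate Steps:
b(U, P) = -3 + U - P (b(U, P) = -3 + (U - P) = -3 + U - P)
R = 18 (R = 7 + (5 + (-3 + 5 - 1*(-4))) = 7 + (5 + (-3 + 5 + 4)) = 7 + (5 + 6) = 7 + 11 = 18)
F = 240 (F = (18 + 6)*(-5*(-2)) = 24*10 = 240)
h = -316 (h = -7 + ((-107 - 108) - 94) = -7 + (-215 - 94) = -7 - 309 = -316)
F*h = 240*(-316) = -75840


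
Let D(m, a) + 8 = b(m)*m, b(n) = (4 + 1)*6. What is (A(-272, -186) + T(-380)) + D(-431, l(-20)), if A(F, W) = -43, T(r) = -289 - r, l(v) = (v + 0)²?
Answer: -12890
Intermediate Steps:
b(n) = 30 (b(n) = 5*6 = 30)
l(v) = v²
D(m, a) = -8 + 30*m
(A(-272, -186) + T(-380)) + D(-431, l(-20)) = (-43 + (-289 - 1*(-380))) + (-8 + 30*(-431)) = (-43 + (-289 + 380)) + (-8 - 12930) = (-43 + 91) - 12938 = 48 - 12938 = -12890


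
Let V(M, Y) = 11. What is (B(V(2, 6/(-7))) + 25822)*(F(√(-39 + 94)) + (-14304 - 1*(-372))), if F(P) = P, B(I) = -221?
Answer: -356673132 + 25601*√55 ≈ -3.5648e+8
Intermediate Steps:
(B(V(2, 6/(-7))) + 25822)*(F(√(-39 + 94)) + (-14304 - 1*(-372))) = (-221 + 25822)*(√(-39 + 94) + (-14304 - 1*(-372))) = 25601*(√55 + (-14304 + 372)) = 25601*(√55 - 13932) = 25601*(-13932 + √55) = -356673132 + 25601*√55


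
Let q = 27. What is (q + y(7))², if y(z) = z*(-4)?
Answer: 1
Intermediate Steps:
y(z) = -4*z
(q + y(7))² = (27 - 4*7)² = (27 - 28)² = (-1)² = 1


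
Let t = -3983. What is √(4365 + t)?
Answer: √382 ≈ 19.545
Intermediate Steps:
√(4365 + t) = √(4365 - 3983) = √382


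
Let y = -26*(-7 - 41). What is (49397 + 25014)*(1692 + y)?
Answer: 218768340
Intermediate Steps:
y = 1248 (y = -26*(-48) = 1248)
(49397 + 25014)*(1692 + y) = (49397 + 25014)*(1692 + 1248) = 74411*2940 = 218768340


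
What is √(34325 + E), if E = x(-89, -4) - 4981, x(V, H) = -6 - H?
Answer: √29342 ≈ 171.30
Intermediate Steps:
E = -4983 (E = (-6 - 1*(-4)) - 4981 = (-6 + 4) - 4981 = -2 - 4981 = -4983)
√(34325 + E) = √(34325 - 4983) = √29342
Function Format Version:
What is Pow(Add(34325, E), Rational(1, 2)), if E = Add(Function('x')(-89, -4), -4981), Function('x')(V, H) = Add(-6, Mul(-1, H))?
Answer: Pow(29342, Rational(1, 2)) ≈ 171.30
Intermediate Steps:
E = -4983 (E = Add(Add(-6, Mul(-1, -4)), -4981) = Add(Add(-6, 4), -4981) = Add(-2, -4981) = -4983)
Pow(Add(34325, E), Rational(1, 2)) = Pow(Add(34325, -4983), Rational(1, 2)) = Pow(29342, Rational(1, 2))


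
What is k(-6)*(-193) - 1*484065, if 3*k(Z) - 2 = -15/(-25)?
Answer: -7263484/15 ≈ -4.8423e+5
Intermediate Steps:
k(Z) = 13/15 (k(Z) = 2/3 + (-15/(-25))/3 = 2/3 + (-15*(-1/25))/3 = 2/3 + (1/3)*(3/5) = 2/3 + 1/5 = 13/15)
k(-6)*(-193) - 1*484065 = (13/15)*(-193) - 1*484065 = -2509/15 - 484065 = -7263484/15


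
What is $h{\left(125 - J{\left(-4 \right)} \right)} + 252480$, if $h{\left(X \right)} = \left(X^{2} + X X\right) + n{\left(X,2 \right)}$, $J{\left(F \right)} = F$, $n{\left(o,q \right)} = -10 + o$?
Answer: $285881$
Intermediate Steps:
$h{\left(X \right)} = -10 + X + 2 X^{2}$ ($h{\left(X \right)} = \left(X^{2} + X X\right) + \left(-10 + X\right) = \left(X^{2} + X^{2}\right) + \left(-10 + X\right) = 2 X^{2} + \left(-10 + X\right) = -10 + X + 2 X^{2}$)
$h{\left(125 - J{\left(-4 \right)} \right)} + 252480 = \left(-10 + \left(125 - -4\right) + 2 \left(125 - -4\right)^{2}\right) + 252480 = \left(-10 + \left(125 + 4\right) + 2 \left(125 + 4\right)^{2}\right) + 252480 = \left(-10 + 129 + 2 \cdot 129^{2}\right) + 252480 = \left(-10 + 129 + 2 \cdot 16641\right) + 252480 = \left(-10 + 129 + 33282\right) + 252480 = 33401 + 252480 = 285881$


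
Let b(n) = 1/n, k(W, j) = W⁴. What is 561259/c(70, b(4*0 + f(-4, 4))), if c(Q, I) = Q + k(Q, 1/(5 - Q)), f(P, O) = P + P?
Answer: 561259/24010070 ≈ 0.023376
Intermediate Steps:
f(P, O) = 2*P
c(Q, I) = Q + Q⁴
561259/c(70, b(4*0 + f(-4, 4))) = 561259/(70 + 70⁴) = 561259/(70 + 24010000) = 561259/24010070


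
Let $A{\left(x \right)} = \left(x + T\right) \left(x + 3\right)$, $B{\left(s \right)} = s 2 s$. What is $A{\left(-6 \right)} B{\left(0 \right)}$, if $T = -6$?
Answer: $0$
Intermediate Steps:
$B{\left(s \right)} = 2 s^{2}$ ($B{\left(s \right)} = 2 s s = 2 s^{2}$)
$A{\left(x \right)} = \left(-6 + x\right) \left(3 + x\right)$ ($A{\left(x \right)} = \left(x - 6\right) \left(x + 3\right) = \left(-6 + x\right) \left(3 + x\right)$)
$A{\left(-6 \right)} B{\left(0 \right)} = \left(-18 + \left(-6\right)^{2} - -18\right) 2 \cdot 0^{2} = \left(-18 + 36 + 18\right) 2 \cdot 0 = 36 \cdot 0 = 0$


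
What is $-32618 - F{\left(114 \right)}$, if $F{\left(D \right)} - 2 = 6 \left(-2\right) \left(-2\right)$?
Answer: $-32644$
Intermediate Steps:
$F{\left(D \right)} = 26$ ($F{\left(D \right)} = 2 + 6 \left(-2\right) \left(-2\right) = 2 - -24 = 2 + 24 = 26$)
$-32618 - F{\left(114 \right)} = -32618 - 26 = -32644$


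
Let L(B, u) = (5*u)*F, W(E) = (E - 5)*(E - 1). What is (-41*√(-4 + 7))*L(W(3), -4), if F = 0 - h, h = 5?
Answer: -4100*√3 ≈ -7101.4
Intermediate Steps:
W(E) = (-1 + E)*(-5 + E) (W(E) = (-5 + E)*(-1 + E) = (-1 + E)*(-5 + E))
F = -5 (F = 0 - 1*5 = 0 - 5 = -5)
L(B, u) = -25*u (L(B, u) = (5*u)*(-5) = -25*u)
(-41*√(-4 + 7))*L(W(3), -4) = (-41*√(-4 + 7))*(-25*(-4)) = -41*√3*100 = -4100*√3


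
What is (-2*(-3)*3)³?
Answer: 5832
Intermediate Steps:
(-2*(-3)*3)³ = (6*3)³ = 18³ = 5832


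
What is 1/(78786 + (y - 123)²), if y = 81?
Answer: 1/80550 ≈ 1.2415e-5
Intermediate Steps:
1/(78786 + (y - 123)²) = 1/(78786 + (81 - 123)²) = 1/(78786 + (-42)²) = 1/(78786 + 1764) = 1/80550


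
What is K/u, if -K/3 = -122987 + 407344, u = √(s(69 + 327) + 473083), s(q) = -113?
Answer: -853071*√472970/472970 ≈ -1240.4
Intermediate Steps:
u = √472970 (u = √(-113 + 473083) = √472970 ≈ 687.73)
K = -853071 (K = -3*(-122987 + 407344) = -3*284357 = -853071)
K/u = -853071*√472970/472970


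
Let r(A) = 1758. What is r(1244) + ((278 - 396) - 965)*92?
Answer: -97878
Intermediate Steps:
r(1244) + ((278 - 396) - 965)*92 = 1758 + ((278 - 396) - 965)*92 = 1758 + (-118 - 965)*92 = 1758 - 1083*92 = 1758 - 99636 = -97878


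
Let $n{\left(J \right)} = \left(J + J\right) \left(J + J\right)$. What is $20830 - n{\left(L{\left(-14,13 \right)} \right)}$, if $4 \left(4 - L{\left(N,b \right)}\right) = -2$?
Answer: $20749$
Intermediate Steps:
$L{\left(N,b \right)} = \frac{9}{2}$ ($L{\left(N,b \right)} = 4 - - \frac{1}{2} = 4 + \frac{1}{2} = \frac{9}{2}$)
$n{\left(J \right)} = 4 J^{2}$ ($n{\left(J \right)} = 2 J 2 J = 4 J^{2}$)
$20830 - n{\left(L{\left(-14,13 \right)} \right)} = 20830 - 4 \left(\frac{9}{2}\right)^{2} = 20830 - 4 \cdot \frac{81}{4} = 20830 - 81 = 20749$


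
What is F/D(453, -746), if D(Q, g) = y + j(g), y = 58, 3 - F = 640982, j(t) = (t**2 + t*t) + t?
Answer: -640979/1112344 ≈ -0.57624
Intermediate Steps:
j(t) = t + 2*t**2 (j(t) = (t**2 + t**2) + t = 2*t**2 + t = t + 2*t**2)
F = -640979 (F = 3 - 1*640982 = 3 - 640982 = -640979)
D(Q, g) = 58 + g*(1 + 2*g)
F/D(453, -746) = -640979/(58 - 746*(1 + 2*(-746))) = -640979/(58 - 746*(1 - 1492)) = -640979/(58 - 746*(-1491)) = -640979/(58 + 1112286) = -640979/1112344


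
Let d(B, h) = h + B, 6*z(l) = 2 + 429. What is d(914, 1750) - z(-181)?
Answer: 15553/6 ≈ 2592.2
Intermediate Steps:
z(l) = 431/6 (z(l) = (2 + 429)/6 = (1/6)*431 = 431/6)
d(B, h) = B + h
d(914, 1750) - z(-181) = (914 + 1750) - 1*431/6 = 2664 - 431/6 = 15553/6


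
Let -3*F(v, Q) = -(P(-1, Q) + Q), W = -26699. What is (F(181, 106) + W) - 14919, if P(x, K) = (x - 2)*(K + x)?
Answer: -125063/3 ≈ -41688.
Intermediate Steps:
P(x, K) = (-2 + x)*(K + x)
F(v, Q) = 1 - 2*Q/3 (F(v, Q) = -(-1)*(((-1)² - 2*Q - 2*(-1) + Q*(-1)) + Q)/3 = -(-1)*((1 - 2*Q + 2 - Q) + Q)/3 = -(-1)*((3 - 3*Q) + Q)/3 = -(-1)*(3 - 2*Q)/3 = -(-3 + 2*Q)/3 = 1 - 2*Q/3)
(F(181, 106) + W) - 14919 = ((1 - ⅔*106) - 26699) - 14919 = ((1 - 212/3) - 26699) - 14919 = (-209/3 - 26699) - 14919 = -80306/3 - 14919 = -125063/3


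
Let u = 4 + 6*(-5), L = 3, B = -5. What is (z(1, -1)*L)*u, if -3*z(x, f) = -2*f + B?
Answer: -78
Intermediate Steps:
u = -26 (u = 4 - 30 = -26)
z(x, f) = 5/3 + 2*f/3 (z(x, f) = -(-2*f - 5)/3 = -(-5 - 2*f)/3 = 5/3 + 2*f/3)
(z(1, -1)*L)*u = ((5/3 + (2/3)*(-1))*3)*(-26) = ((5/3 - 2/3)*3)*(-26) = (1*3)*(-26) = 3*(-26) = -78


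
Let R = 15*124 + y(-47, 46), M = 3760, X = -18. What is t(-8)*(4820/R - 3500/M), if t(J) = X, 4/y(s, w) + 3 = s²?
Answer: -2882104335/96424354 ≈ -29.890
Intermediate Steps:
y(s, w) = 4/(-3 + s²)
t(J) = -18
R = 2051582/1103 (R = 15*124 + 4/(-3 + (-47)²) = 1860 + 4/(-3 + 2209) = 1860 + 4/2206 = 1860 + 4*(1/2206) = 1860 + 2/1103 = 2051582/1103 ≈ 1860.0)
t(-8)*(4820/R - 3500/M) = -18*(4820/(2051582/1103) - 3500/3760) = -18*(4820*(1103/2051582) - 3500*1/3760) = -18*(2658230/1025791 - 175/188) = -18*320233815/192848708 = -2882104335/96424354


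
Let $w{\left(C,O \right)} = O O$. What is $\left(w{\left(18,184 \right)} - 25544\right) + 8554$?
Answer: $16866$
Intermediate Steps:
$w{\left(C,O \right)} = O^{2}$
$\left(w{\left(18,184 \right)} - 25544\right) + 8554 = \left(184^{2} - 25544\right) + 8554 = \left(33856 - 25544\right) + 8554 = 8312 + 8554 = 16866$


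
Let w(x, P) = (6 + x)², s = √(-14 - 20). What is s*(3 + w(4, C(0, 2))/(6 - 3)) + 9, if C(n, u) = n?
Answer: 9 + 109*I*√34/3 ≈ 9.0 + 211.86*I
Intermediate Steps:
s = I*√34 (s = √(-34) = I*√34 ≈ 5.8309*I)
s*(3 + w(4, C(0, 2))/(6 - 3)) + 9 = (I*√34)*(3 + (6 + 4)²/(6 - 3)) + 9 = (I*√34)*(3 + 10²/3) + 9 = (I*√34)*(3 + (⅓)*100) + 9 = (I*√34)*(3 + 100/3) + 9 = (I*√34)*(109/3) + 9 = 109*I*√34/3 + 9 = 9 + 109*I*√34/3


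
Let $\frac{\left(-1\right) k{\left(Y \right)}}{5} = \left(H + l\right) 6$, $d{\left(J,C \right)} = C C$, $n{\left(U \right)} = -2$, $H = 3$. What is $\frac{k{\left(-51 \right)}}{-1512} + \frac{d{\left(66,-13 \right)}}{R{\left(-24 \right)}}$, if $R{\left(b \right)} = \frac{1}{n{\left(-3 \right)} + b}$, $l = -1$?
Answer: $- \frac{553639}{126} \approx -4394.0$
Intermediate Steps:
$d{\left(J,C \right)} = C^{2}$
$R{\left(b \right)} = \frac{1}{-2 + b}$
$k{\left(Y \right)} = -60$ ($k{\left(Y \right)} = - 5 \left(3 - 1\right) 6 = - 5 \cdot 2 \cdot 6 = \left(-5\right) 12 = -60$)
$\frac{k{\left(-51 \right)}}{-1512} + \frac{d{\left(66,-13 \right)}}{R{\left(-24 \right)}} = - \frac{60}{-1512} + \frac{\left(-13\right)^{2}}{\frac{1}{-2 - 24}} = \left(-60\right) \left(- \frac{1}{1512}\right) + \frac{169}{\frac{1}{-26}} = \frac{5}{126} + \frac{169}{- \frac{1}{26}} = \frac{5}{126} + 169 \left(-26\right) = \frac{5}{126} - 4394 = - \frac{553639}{126}$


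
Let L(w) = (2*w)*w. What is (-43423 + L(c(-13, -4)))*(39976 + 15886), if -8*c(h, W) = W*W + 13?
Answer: -38787640045/16 ≈ -2.4242e+9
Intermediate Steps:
c(h, W) = -13/8 - W²/8 (c(h, W) = -(W*W + 13)/8 = -(W² + 13)/8 = -(13 + W²)/8 = -13/8 - W²/8)
L(w) = 2*w²
(-43423 + L(c(-13, -4)))*(39976 + 15886) = (-43423 + 2*(-13/8 - ⅛*(-4)²)²)*(39976 + 15886) = (-43423 + 2*(-13/8 - ⅛*16)²)*55862 = (-43423 + 2*(-13/8 - 2)²)*55862 = (-43423 + 2*(-29/8)²)*55862 = (-43423 + 2*(841/64))*55862 = (-43423 + 841/32)*55862 = -1388695/32*55862 = -38787640045/16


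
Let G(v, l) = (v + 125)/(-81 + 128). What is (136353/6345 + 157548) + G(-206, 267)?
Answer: 333255826/2115 ≈ 1.5757e+5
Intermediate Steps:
G(v, l) = 125/47 + v/47 (G(v, l) = (125 + v)/47 = (125 + v)*(1/47) = 125/47 + v/47)
(136353/6345 + 157548) + G(-206, 267) = (136353/6345 + 157548) + (125/47 + (1/47)*(-206)) = (136353*(1/6345) + 157548) + (125/47 - 206/47) = (45451/2115 + 157548) - 81/47 = 333259471/2115 - 81/47 = 333255826/2115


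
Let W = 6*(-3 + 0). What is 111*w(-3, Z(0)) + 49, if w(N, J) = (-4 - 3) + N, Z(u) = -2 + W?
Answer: -1061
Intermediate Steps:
W = -18 (W = 6*(-3) = -18)
Z(u) = -20 (Z(u) = -2 - 18 = -20)
w(N, J) = -7 + N
111*w(-3, Z(0)) + 49 = 111*(-7 - 3) + 49 = 111*(-10) + 49 = -1110 + 49 = -1061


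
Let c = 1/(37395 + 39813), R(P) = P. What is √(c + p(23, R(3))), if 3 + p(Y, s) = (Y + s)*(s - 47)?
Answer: 5*I*√68373532506/38604 ≈ 33.867*I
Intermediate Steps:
p(Y, s) = -3 + (-47 + s)*(Y + s) (p(Y, s) = -3 + (Y + s)*(s - 47) = -3 + (Y + s)*(-47 + s) = -3 + (-47 + s)*(Y + s))
c = 1/77208 ≈ 1.2952e-5
√(c + p(23, R(3))) = √(1/77208 + (-3 + 3² - 47*23 - 47*3 + 23*3)) = √(1/77208 + (-3 + 9 - 1081 - 141 + 69)) = √(1/77208 - 1147) = √(-88557575/77208) = 5*I*√68373532506/38604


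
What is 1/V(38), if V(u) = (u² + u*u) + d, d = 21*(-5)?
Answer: 1/2783 ≈ 0.00035932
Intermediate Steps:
d = -105
V(u) = -105 + 2*u² (V(u) = (u² + u*u) - 105 = (u² + u²) - 105 = 2*u² - 105 = -105 + 2*u²)
1/V(38) = 1/(-105 + 2*38²) = 1/(-105 + 2*1444) = 1/(-105 + 2888) = 1/2783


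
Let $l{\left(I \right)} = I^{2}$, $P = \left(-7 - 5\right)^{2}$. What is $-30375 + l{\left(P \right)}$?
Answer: $-9639$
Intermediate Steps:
$P = 144$ ($P = \left(-12\right)^{2} = 144$)
$-30375 + l{\left(P \right)} = -30375 + 144^{2} = -30375 + 20736 = -9639$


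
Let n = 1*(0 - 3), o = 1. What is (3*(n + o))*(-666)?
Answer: 3996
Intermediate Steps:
n = -3 (n = 1*(-3) = -3)
(3*(n + o))*(-666) = (3*(-3 + 1))*(-666) = (3*(-2))*(-666) = -6*(-666) = 3996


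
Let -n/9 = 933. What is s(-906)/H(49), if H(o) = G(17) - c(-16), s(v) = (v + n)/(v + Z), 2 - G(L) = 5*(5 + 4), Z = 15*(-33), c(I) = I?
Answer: -3101/12609 ≈ -0.24594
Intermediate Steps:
n = -8397 (n = -9*933 = -8397)
Z = -495
G(L) = -43 (G(L) = 2 - 5*(5 + 4) = 2 - 5*9 = 2 - 1*45 = 2 - 45 = -43)
s(v) = (-8397 + v)/(-495 + v) (s(v) = (v - 8397)/(v - 495) = (-8397 + v)/(-495 + v))
H(o) = -27 (H(o) = -43 - 1*(-16) = -43 + 16 = -27)
s(-906)/H(49) = ((-8397 - 906)/(-495 - 906))/(-27) = (-9303/(-1401))*(-1/27) = -1/1401*(-9303)*(-1/27) = (3101/467)*(-1/27) = -3101/12609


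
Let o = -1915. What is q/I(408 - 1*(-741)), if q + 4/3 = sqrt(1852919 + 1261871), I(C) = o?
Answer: 4/5745 - sqrt(3114790)/1915 ≈ -0.92091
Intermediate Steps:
I(C) = -1915
q = -4/3 + sqrt(3114790) (q = -4/3 + sqrt(1852919 + 1261871) = -4/3 + sqrt(3114790) ≈ 1763.5)
q/I(408 - 1*(-741)) = (-4/3 + sqrt(3114790))/(-1915) = (-4/3 + sqrt(3114790))*(-1/1915) = 4/5745 - sqrt(3114790)/1915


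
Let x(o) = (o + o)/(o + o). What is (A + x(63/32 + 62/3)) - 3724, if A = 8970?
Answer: 5247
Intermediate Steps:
x(o) = 1 (x(o) = (2*o)/((2*o)) = (2*o)*(1/(2*o)) = 1)
(A + x(63/32 + 62/3)) - 3724 = (8970 + 1) - 3724 = 8971 - 3724 = 5247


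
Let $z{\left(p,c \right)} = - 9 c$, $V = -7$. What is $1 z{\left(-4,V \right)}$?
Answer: $63$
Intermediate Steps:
$1 z{\left(-4,V \right)} = 1 \left(\left(-9\right) \left(-7\right)\right) = 1 \cdot 63 = 63$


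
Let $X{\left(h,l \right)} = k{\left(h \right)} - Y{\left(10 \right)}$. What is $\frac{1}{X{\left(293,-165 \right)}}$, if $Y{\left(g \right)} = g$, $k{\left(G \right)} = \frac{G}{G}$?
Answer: $- \frac{1}{9} \approx -0.11111$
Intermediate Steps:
$k{\left(G \right)} = 1$
$X{\left(h,l \right)} = -9$ ($X{\left(h,l \right)} = 1 - 10 = -9$)
$\frac{1}{X{\left(293,-165 \right)}} = \frac{1}{-9} = - \frac{1}{9}$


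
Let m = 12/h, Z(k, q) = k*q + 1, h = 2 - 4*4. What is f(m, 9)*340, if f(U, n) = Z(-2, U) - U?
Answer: 8500/7 ≈ 1214.3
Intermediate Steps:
h = -14 (h = 2 - 16 = -14)
Z(k, q) = 1 + k*q
m = -6/7 (m = 12/(-14) = 12*(-1/14) = -6/7 ≈ -0.85714)
f(U, n) = 1 - 3*U (f(U, n) = (1 - 2*U) - U = 1 - 3*U)
f(m, 9)*340 = (1 - 3*(-6/7))*340 = (1 + 18/7)*340 = (25/7)*340 = 8500/7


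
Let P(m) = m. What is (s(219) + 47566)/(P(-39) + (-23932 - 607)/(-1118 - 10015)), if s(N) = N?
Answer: -531990405/409648 ≈ -1298.7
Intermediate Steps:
(s(219) + 47566)/(P(-39) + (-23932 - 607)/(-1118 - 10015)) = (219 + 47566)/(-39 + (-23932 - 607)/(-1118 - 10015)) = 47785/(-39 - 24539/(-11133)) = 47785/(-39 - 24539*(-1/11133)) = 47785/(-39 + 24539/11133) = 47785/(-409648/11133) = 47785*(-11133/409648) = -531990405/409648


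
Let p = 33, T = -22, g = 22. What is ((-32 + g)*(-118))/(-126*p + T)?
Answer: -59/209 ≈ -0.28230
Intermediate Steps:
((-32 + g)*(-118))/(-126*p + T) = ((-32 + 22)*(-118))/(-126*33 - 22) = (-10*(-118))/(-4158 - 22) = 1180/(-4180) = 1180*(-1/4180) = -59/209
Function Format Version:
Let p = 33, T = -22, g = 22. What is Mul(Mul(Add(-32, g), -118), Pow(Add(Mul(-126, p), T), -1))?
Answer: Rational(-59, 209) ≈ -0.28230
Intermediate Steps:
Mul(Mul(Add(-32, g), -118), Pow(Add(Mul(-126, p), T), -1)) = Mul(Mul(Add(-32, 22), -118), Pow(Add(Mul(-126, 33), -22), -1)) = Mul(Mul(-10, -118), Pow(Add(-4158, -22), -1)) = Mul(1180, Pow(-4180, -1)) = Mul(1180, Rational(-1, 4180)) = Rational(-59, 209)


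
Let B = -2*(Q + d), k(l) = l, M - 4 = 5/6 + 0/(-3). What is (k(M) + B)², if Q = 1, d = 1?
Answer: 25/36 ≈ 0.69444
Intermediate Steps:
M = 29/6 (M = 4 + (5/6 + 0/(-3)) = 4 + (5*(⅙) + 0*(-⅓)) = 4 + (⅚ + 0) = 4 + ⅚ = 29/6 ≈ 4.8333)
B = -4 (B = -2*(1 + 1) = -2*2 = -4)
(k(M) + B)² = (29/6 - 4)² = (⅚)² = 25/36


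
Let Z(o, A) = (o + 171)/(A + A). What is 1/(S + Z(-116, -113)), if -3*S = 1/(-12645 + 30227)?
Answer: -2980149/725314 ≈ -4.1088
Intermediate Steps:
Z(o, A) = (171 + o)/(2*A) (Z(o, A) = (171 + o)/((2*A)) = (171 + o)*(1/(2*A)) = (171 + o)/(2*A))
S = -1/52746 (S = -1/(3*(-12645 + 30227)) = -1/3/17582 = -1/3*1/17582 = -1/52746 ≈ -1.8959e-5)
1/(S + Z(-116, -113)) = 1/(-1/52746 + (1/2)*(171 - 116)/(-113)) = 1/(-1/52746 + (1/2)*(-1/113)*55) = 1/(-1/52746 - 55/226) = 1/(-725314/2980149) = -2980149/725314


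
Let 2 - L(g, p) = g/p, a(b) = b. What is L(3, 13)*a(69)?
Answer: 1587/13 ≈ 122.08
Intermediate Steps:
L(g, p) = 2 - g/p
L(3, 13)*a(69) = (2 - 1*3/13)*69 = (2 - 1*3*1/13)*69 = (2 - 3/13)*69 = (23/13)*69 = 1587/13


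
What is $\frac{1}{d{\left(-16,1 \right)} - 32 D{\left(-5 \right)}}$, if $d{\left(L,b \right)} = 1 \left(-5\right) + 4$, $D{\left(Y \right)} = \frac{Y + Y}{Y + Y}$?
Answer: $- \frac{1}{33} \approx -0.030303$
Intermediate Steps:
$D{\left(Y \right)} = 1$ ($D{\left(Y \right)} = \frac{2 Y}{2 Y} = 2 Y \frac{1}{2 Y} = 1$)
$d{\left(L,b \right)} = -1$ ($d{\left(L,b \right)} = -5 + 4 = -1$)
$\frac{1}{d{\left(-16,1 \right)} - 32 D{\left(-5 \right)}} = \frac{1}{-1 - 32} = \frac{1}{-33} = - \frac{1}{33}$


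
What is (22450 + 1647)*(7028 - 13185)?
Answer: -148365229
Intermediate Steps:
(22450 + 1647)*(7028 - 13185) = 24097*(-6157) = -148365229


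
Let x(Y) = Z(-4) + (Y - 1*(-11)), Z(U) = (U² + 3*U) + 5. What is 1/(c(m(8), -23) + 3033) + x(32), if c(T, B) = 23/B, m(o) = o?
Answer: 157665/3032 ≈ 52.000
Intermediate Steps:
Z(U) = 5 + U² + 3*U
x(Y) = 20 + Y (x(Y) = (5 + (-4)² + 3*(-4)) + (Y - 1*(-11)) = (5 + 16 - 12) + (Y + 11) = 9 + (11 + Y) = 20 + Y)
1/(c(m(8), -23) + 3033) + x(32) = 1/(23/(-23) + 3033) + (20 + 32) = 1/(23*(-1/23) + 3033) + 52 = 1/(-1 + 3033) + 52 = 1/3032 + 52 = 157665/3032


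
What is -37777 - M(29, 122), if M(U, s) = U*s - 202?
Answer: -41113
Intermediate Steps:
M(U, s) = -202 + U*s
-37777 - M(29, 122) = -37777 - (-202 + 29*122) = -37777 - (-202 + 3538) = -37777 - 1*3336 = -37777 - 3336 = -41113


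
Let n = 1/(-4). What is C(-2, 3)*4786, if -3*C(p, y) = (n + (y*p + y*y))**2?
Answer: -289553/24 ≈ -12065.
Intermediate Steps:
n = -1/4 ≈ -0.25000
C(p, y) = -(-1/4 + y**2 + p*y)**2/3 (C(p, y) = -(-1/4 + (y*p + y*y))**2/3 = -(-1/4 + (p*y + y**2))**2/3 = -(-1/4 + (y**2 + p*y))**2/3 = -(-1/4 + y**2 + p*y)**2/3)
C(-2, 3)*4786 = -(-1 + 4*3**2 + 4*(-2)*3)**2/48*4786 = -(-1 + 4*9 - 24)**2/48*4786 = -(-1 + 36 - 24)**2/48*4786 = -1/48*11**2*4786 = -1/48*121*4786 = -121/48*4786 = -289553/24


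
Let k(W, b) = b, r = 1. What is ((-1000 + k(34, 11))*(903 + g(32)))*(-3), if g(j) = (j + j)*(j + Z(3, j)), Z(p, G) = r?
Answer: 8945505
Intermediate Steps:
Z(p, G) = 1
g(j) = 2*j*(1 + j) (g(j) = (j + j)*(j + 1) = (2*j)*(1 + j) = 2*j*(1 + j))
((-1000 + k(34, 11))*(903 + g(32)))*(-3) = ((-1000 + 11)*(903 + 2*32*(1 + 32)))*(-3) = -989*(903 + 2*32*33)*(-3) = -989*(903 + 2112)*(-3) = -989*3015*(-3) = -2981835*(-3) = 8945505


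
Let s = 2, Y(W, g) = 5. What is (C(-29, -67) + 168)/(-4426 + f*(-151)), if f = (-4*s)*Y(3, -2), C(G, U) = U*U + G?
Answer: 2314/807 ≈ 2.8674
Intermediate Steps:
C(G, U) = G + U² (C(G, U) = U² + G = G + U²)
f = -40 (f = -4*2*5 = -8*5 = -40)
(C(-29, -67) + 168)/(-4426 + f*(-151)) = ((-29 + (-67)²) + 168)/(-4426 - 40*(-151)) = ((-29 + 4489) + 168)/(-4426 + 6040) = (4460 + 168)/1614 = 4628*(1/1614) = 2314/807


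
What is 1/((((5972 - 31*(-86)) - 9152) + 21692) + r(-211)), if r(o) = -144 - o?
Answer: 1/21245 ≈ 4.7070e-5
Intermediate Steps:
1/((((5972 - 31*(-86)) - 9152) + 21692) + r(-211)) = 1/((((5972 - 31*(-86)) - 9152) + 21692) + (-144 - 1*(-211))) = 1/((((5972 - 1*(-2666)) - 9152) + 21692) + (-144 + 211)) = 1/((((5972 + 2666) - 9152) + 21692) + 67) = 1/(((8638 - 9152) + 21692) + 67) = 1/((-514 + 21692) + 67) = 1/(21178 + 67) = 1/21245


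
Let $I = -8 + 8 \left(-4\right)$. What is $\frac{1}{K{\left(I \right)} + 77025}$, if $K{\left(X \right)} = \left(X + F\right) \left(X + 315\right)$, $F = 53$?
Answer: $\frac{1}{80600} \approx 1.2407 \cdot 10^{-5}$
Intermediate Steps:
$I = -40$ ($I = -8 - 32 = -40$)
$K{\left(X \right)} = \left(53 + X\right) \left(315 + X\right)$ ($K{\left(X \right)} = \left(X + 53\right) \left(X + 315\right) = \left(53 + X\right) \left(315 + X\right)$)
$\frac{1}{K{\left(I \right)} + 77025} = \frac{1}{\left(16695 + \left(-40\right)^{2} + 368 \left(-40\right)\right) + 77025} = \frac{1}{\left(16695 + 1600 - 14720\right) + 77025} = \frac{1}{3575 + 77025} = \frac{1}{80600}$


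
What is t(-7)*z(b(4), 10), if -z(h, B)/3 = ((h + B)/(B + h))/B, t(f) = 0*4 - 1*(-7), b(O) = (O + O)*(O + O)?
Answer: -21/10 ≈ -2.1000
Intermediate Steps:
b(O) = 4*O**2 (b(O) = (2*O)*(2*O) = 4*O**2)
t(f) = 7 (t(f) = 0 + 7 = 7)
z(h, B) = -3/B (z(h, B) = -3*(h + B)/(B + h)/B = -3*(B + h)/(B + h)/B = -3/B)
t(-7)*z(b(4), 10) = 7*(-3/10) = -21/10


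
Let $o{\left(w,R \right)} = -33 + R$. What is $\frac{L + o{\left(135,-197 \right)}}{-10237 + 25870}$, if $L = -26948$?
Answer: $- \frac{27178}{15633} \approx -1.7385$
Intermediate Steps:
$\frac{L + o{\left(135,-197 \right)}}{-10237 + 25870} = \frac{-26948 - 230}{-10237 + 25870} = \frac{-26948 - 230}{15633} = \left(-27178\right) \frac{1}{15633} = - \frac{27178}{15633}$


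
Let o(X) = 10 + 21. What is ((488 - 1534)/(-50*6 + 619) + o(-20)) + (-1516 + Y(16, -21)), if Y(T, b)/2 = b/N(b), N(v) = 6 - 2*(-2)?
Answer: -2380504/1595 ≈ -1492.5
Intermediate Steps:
N(v) = 10 (N(v) = 6 + 4 = 10)
Y(T, b) = b/5 (Y(T, b) = 2*(b/10) = b/5)
o(X) = 31
((488 - 1534)/(-50*6 + 619) + o(-20)) + (-1516 + Y(16, -21)) = ((488 - 1534)/(-50*6 + 619) + 31) + (-1516 + (⅕)*(-21)) = (-1046/(-300 + 619) + 31) + (-1516 - 21/5) = (-1046/319 + 31) - 7601/5 = 8843/319 - 7601/5 = -2380504/1595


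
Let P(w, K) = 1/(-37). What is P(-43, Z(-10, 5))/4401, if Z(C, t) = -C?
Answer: -1/162837 ≈ -6.1411e-6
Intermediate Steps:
P(w, K) = -1/37
P(-43, Z(-10, 5))/4401 = -1/37/4401 = -1/37*1/4401 = -1/162837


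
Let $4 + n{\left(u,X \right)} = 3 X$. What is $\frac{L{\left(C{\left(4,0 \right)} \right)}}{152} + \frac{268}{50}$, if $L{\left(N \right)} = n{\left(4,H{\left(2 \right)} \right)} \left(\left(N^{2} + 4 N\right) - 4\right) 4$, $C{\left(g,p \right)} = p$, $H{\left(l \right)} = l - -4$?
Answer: $\frac{1846}{475} \approx 3.8863$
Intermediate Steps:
$H{\left(l \right)} = 4 + l$ ($H{\left(l \right)} = l + 4 = 4 + l$)
$n{\left(u,X \right)} = -4 + 3 X$
$L{\left(N \right)} = -224 + 56 N^{2} + 224 N$ ($L{\left(N \right)} = \left(-4 + 3 \left(4 + 2\right)\right) \left(\left(N^{2} + 4 N\right) - 4\right) 4 = \left(-4 + 3 \cdot 6\right) \left(-4 + N^{2} + 4 N\right) 4 = \left(-4 + 18\right) \left(-4 + N^{2} + 4 N\right) 4 = 14 \left(-4 + N^{2} + 4 N\right) 4 = \left(-56 + 14 N^{2} + 56 N\right) 4 = -224 + 56 N^{2} + 224 N$)
$\frac{L{\left(C{\left(4,0 \right)} \right)}}{152} + \frac{268}{50} = \frac{-224 + 56 \cdot 0^{2} + 224 \cdot 0}{152} + \frac{268}{50} = \left(-224 + 56 \cdot 0 + 0\right) \frac{1}{152} + 268 \cdot \frac{1}{50} = \left(-224 + 0 + 0\right) \frac{1}{152} + \frac{134}{25} = \left(-224\right) \frac{1}{152} + \frac{134}{25} = - \frac{28}{19} + \frac{134}{25} = \frac{1846}{475}$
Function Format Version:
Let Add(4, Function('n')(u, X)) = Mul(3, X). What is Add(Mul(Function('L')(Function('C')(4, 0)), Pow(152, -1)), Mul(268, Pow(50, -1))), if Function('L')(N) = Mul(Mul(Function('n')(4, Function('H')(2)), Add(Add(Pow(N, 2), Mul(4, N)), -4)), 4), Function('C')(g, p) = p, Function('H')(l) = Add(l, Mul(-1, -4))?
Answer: Rational(1846, 475) ≈ 3.8863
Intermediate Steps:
Function('H')(l) = Add(4, l) (Function('H')(l) = Add(l, 4) = Add(4, l))
Function('n')(u, X) = Add(-4, Mul(3, X))
Function('L')(N) = Add(-224, Mul(56, Pow(N, 2)), Mul(224, N)) (Function('L')(N) = Mul(Mul(Add(-4, Mul(3, Add(4, 2))), Add(Add(Pow(N, 2), Mul(4, N)), -4)), 4) = Mul(Mul(Add(-4, Mul(3, 6)), Add(-4, Pow(N, 2), Mul(4, N))), 4) = Mul(Mul(Add(-4, 18), Add(-4, Pow(N, 2), Mul(4, N))), 4) = Mul(Mul(14, Add(-4, Pow(N, 2), Mul(4, N))), 4) = Mul(Add(-56, Mul(14, Pow(N, 2)), Mul(56, N)), 4) = Add(-224, Mul(56, Pow(N, 2)), Mul(224, N)))
Add(Mul(Function('L')(Function('C')(4, 0)), Pow(152, -1)), Mul(268, Pow(50, -1))) = Add(Mul(Add(-224, Mul(56, Pow(0, 2)), Mul(224, 0)), Pow(152, -1)), Mul(268, Pow(50, -1))) = Add(Mul(Add(-224, Mul(56, 0), 0), Rational(1, 152)), Mul(268, Rational(1, 50))) = Add(Mul(Add(-224, 0, 0), Rational(1, 152)), Rational(134, 25)) = Add(Mul(-224, Rational(1, 152)), Rational(134, 25)) = Add(Rational(-28, 19), Rational(134, 25)) = Rational(1846, 475)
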